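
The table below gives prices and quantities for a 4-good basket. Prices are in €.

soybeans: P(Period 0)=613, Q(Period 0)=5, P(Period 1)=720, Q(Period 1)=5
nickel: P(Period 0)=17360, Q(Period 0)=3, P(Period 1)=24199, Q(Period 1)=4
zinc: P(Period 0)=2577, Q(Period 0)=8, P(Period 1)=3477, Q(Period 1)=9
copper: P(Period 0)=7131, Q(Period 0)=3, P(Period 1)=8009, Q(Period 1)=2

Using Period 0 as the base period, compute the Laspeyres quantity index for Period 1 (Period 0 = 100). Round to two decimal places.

Laspeyres quantity index uses base-period prices as weights.
ΣP(Period 0)·Q(Period 1) = 613×5 + 17360×4 + 2577×9 + 7131×2 = 3065 + 69440 + 23193 + 14262 = 109960
ΣP(Period 0)·Q(Period 0) = 613×5 + 17360×3 + 2577×8 + 7131×3 = 3065 + 52080 + 20616 + 21393 = 97154
Index = 109960 / 97154 × 100 = 113.1811

113.18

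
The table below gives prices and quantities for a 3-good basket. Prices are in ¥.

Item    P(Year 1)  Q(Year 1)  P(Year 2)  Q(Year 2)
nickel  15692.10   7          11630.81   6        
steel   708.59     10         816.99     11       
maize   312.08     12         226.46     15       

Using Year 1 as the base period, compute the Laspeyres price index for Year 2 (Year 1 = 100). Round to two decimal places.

Laspeyres price index uses base-period quantities as weights.
ΣP(Year 2)·Q(Year 1) = 11630.81×7 + 816.99×10 + 226.46×12 = 81415.67 + 8169.9 + 2717.52 = 92303.09
ΣP(Year 1)·Q(Year 1) = 15692.10×7 + 708.59×10 + 312.08×12 = 109844.7 + 7085.9 + 3744.96 = 120675.56
Index = 92303.09 / 120675.56 × 100 = 76.4886

76.49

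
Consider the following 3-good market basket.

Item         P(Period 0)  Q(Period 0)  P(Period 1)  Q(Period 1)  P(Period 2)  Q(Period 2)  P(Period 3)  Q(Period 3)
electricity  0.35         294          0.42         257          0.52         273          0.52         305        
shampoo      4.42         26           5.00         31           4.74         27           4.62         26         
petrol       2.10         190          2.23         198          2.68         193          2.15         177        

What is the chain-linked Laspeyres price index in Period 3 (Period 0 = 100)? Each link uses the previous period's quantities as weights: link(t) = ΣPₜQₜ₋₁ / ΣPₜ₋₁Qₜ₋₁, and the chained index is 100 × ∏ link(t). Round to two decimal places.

Link Period 0→Period 1:
ΣP(Period 1)Q(Period 0) = 0.42×294 + 5.00×26 + 2.23×190 = 123.48 + 130 + 423.7 = 677.18
ΣP(Period 0)Q(Period 0) = 0.35×294 + 4.42×26 + 2.10×190 = 102.9 + 114.92 + 399 = 616.82
link = 677.18/616.82 = 1.097857
Link Period 1→Period 2:
ΣP(Period 2)Q(Period 1) = 0.52×257 + 4.74×31 + 2.68×198 = 133.64 + 146.94 + 530.64 = 811.22
ΣP(Period 1)Q(Period 1) = 0.42×257 + 5.00×31 + 2.23×198 = 107.94 + 155 + 441.54 = 704.48
link = 811.22/704.48 = 1.151516
Link Period 2→Period 3:
ΣP(Period 3)Q(Period 2) = 0.52×273 + 4.62×27 + 2.15×193 = 141.96 + 124.74 + 414.95 = 681.65
ΣP(Period 2)Q(Period 2) = 0.52×273 + 4.74×27 + 2.68×193 = 141.96 + 127.98 + 517.24 = 787.18
link = 681.65/787.18 = 0.865939
Chained index = 100 × 1.097857 × 1.151516 × 0.865939 = 109.4720

109.47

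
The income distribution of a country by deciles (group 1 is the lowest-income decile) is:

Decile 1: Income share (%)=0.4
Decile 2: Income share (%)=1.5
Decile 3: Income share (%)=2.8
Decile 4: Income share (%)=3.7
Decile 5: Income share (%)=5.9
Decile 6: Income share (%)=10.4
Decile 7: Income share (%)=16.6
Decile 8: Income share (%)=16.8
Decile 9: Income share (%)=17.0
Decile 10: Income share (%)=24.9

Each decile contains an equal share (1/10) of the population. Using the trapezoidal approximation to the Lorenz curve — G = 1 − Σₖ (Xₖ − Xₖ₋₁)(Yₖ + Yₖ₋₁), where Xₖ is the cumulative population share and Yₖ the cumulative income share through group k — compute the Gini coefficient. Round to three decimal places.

Cumulative income shares Yₖ: 0.0040, 0.0190, 0.0470, 0.0840, 0.1430, 0.2470, 0.4130, 0.5810, 0.7510, 1.0000
Σ (Xₖ−Xₖ₋₁)(Yₖ+Yₖ₋₁) = (1/10)(0.0040+0.0000) + (1/10)(0.0190+0.0040) + (1/10)(0.0470+0.0190) + (1/10)(0.0840+0.0470) + (1/10)(0.1430+0.0840) + (1/10)(0.2470+0.1430) + (1/10)(0.4130+0.2470) + (1/10)(0.5810+0.4130) + (1/10)(0.7510+0.5810) + (1/10)(1.0000+0.7510)
  = 0.0004 + 0.0023 + 0.0066 + 0.0131 + 0.0227 + 0.0390 + 0.0660 + 0.0994 + 0.1332 + 0.1751 = 0.5578
G = 1 − 0.5578 = 0.4422

0.442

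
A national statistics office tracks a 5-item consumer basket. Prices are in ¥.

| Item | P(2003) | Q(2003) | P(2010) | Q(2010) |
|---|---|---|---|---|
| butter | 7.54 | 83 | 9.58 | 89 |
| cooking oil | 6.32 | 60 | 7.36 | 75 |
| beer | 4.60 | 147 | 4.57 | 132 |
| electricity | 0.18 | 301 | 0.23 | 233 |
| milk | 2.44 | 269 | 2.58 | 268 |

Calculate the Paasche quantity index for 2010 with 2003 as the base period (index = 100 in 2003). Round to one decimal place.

Paasche quantity index uses current-period prices as weights.
ΣP(2010)·Q(2010) = 9.58×89 + 7.36×75 + 4.57×132 + 0.23×233 + 2.58×268 = 852.62 + 552 + 603.24 + 53.59 + 691.44 = 2752.89
ΣP(2010)·Q(2003) = 9.58×83 + 7.36×60 + 4.57×147 + 0.23×301 + 2.58×269 = 795.14 + 441.6 + 671.79 + 69.23 + 694.02 = 2671.78
Index = 2752.89 / 2671.78 × 100 = 103.0358

103.0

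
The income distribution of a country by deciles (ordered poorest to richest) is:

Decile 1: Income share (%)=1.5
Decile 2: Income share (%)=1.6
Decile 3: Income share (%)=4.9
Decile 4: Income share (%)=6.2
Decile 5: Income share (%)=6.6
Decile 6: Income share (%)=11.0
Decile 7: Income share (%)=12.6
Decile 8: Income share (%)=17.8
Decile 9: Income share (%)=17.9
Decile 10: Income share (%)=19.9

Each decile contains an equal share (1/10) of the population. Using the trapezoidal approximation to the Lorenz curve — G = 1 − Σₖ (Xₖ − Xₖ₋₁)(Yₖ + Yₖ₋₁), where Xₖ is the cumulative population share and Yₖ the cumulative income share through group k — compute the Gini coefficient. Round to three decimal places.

Cumulative income shares Yₖ: 0.0150, 0.0310, 0.0800, 0.1420, 0.2080, 0.3180, 0.4440, 0.6220, 0.8010, 1.0000
Σ (Xₖ−Xₖ₋₁)(Yₖ+Yₖ₋₁) = (1/10)(0.0150+0.0000) + (1/10)(0.0310+0.0150) + (1/10)(0.0800+0.0310) + (1/10)(0.1420+0.0800) + (1/10)(0.2080+0.1420) + (1/10)(0.3180+0.2080) + (1/10)(0.4440+0.3180) + (1/10)(0.6220+0.4440) + (1/10)(0.8010+0.6220) + (1/10)(1.0000+0.8010)
  = 0.0015 + 0.0046 + 0.0111 + 0.0222 + 0.0350 + 0.0526 + 0.0762 + 0.1066 + 0.1423 + 0.1801 = 0.6322
G = 1 − 0.6322 = 0.3678

0.368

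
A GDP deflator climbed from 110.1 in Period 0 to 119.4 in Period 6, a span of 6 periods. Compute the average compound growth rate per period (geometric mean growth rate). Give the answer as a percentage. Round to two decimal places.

Growth factor = (119.4/110.1)^(1/6) = (1.084469)^(1/6) = 1.013607
Growth rate = 1.013607 − 1 = 0.013607 = 1.3607%

1.36%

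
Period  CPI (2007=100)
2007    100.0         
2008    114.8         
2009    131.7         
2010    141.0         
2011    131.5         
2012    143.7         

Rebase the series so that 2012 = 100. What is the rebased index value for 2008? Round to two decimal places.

Rebased(2008) = 114.8 / 143.7 × 100 = 79.8887

79.89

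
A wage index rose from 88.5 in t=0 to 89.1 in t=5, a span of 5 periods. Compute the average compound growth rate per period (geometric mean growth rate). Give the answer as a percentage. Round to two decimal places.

0.14%

Growth factor = (89.1/88.5)^(1/5) = (1.006780)^(1/5) = 1.001352
Growth rate = 1.001352 − 1 = 0.001352 = 0.1352%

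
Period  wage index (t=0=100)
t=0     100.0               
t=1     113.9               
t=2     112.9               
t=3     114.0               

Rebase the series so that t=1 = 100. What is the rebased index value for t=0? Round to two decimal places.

87.80

Rebased(t=0) = 100.0 / 113.9 × 100 = 87.7963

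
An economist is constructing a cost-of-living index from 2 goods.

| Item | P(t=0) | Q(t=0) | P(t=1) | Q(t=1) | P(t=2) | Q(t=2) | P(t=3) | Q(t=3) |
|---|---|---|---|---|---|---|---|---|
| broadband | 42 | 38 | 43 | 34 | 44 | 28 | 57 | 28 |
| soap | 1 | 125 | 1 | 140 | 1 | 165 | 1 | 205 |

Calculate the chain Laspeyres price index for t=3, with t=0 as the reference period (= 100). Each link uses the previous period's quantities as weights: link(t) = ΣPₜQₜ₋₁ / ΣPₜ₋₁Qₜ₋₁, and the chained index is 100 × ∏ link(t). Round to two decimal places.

Link t=0→t=1:
ΣP(t=1)Q(t=0) = 43×38 + 1×125 = 1634 + 125 = 1759
ΣP(t=0)Q(t=0) = 42×38 + 1×125 = 1596 + 125 = 1721
link = 1759/1721 = 1.022080
Link t=1→t=2:
ΣP(t=2)Q(t=1) = 44×34 + 1×140 = 1496 + 140 = 1636
ΣP(t=1)Q(t=1) = 43×34 + 1×140 = 1462 + 140 = 1602
link = 1636/1602 = 1.021223
Link t=2→t=3:
ΣP(t=3)Q(t=2) = 57×28 + 1×165 = 1596 + 165 = 1761
ΣP(t=2)Q(t=2) = 44×28 + 1×165 = 1232 + 165 = 1397
link = 1761/1397 = 1.260558
Chained index = 100 × 1.022080 × 1.021223 × 1.260558 = 131.5736

131.57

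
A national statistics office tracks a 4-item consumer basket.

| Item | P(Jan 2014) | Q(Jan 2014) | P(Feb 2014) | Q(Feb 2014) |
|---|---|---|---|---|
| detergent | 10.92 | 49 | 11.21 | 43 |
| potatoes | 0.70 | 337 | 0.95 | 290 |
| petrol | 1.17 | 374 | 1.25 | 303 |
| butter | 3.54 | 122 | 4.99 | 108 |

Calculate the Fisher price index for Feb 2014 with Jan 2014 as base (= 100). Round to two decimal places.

Laspeyres component (base-period weights):
ΣP(Feb 2014)Q(Jan 2014) = 11.21×49 + 0.95×337 + 1.25×374 + 4.99×122 = 549.29 + 320.15 + 467.5 + 608.78 = 1945.72
ΣP(Jan 2014)Q(Jan 2014) = 10.92×49 + 0.70×337 + 1.17×374 + 3.54×122 = 535.08 + 235.9 + 437.58 + 431.88 = 1640.44
L = 1945.72 / 1640.44 × 100 = 118.6096
Paasche component (current-period weights):
ΣP(Feb 2014)Q(Feb 2014) = 11.21×43 + 0.95×290 + 1.25×303 + 4.99×108 = 482.03 + 275.5 + 378.75 + 538.92 = 1675.2
ΣP(Jan 2014)Q(Feb 2014) = 10.92×43 + 0.70×290 + 1.17×303 + 3.54×108 = 469.56 + 203 + 354.51 + 382.32 = 1409.39
P = 1675.2 / 1409.39 × 100 = 118.8599
Fisher = √(L × P) = √(118.6096 × 118.8599) = 118.7347

118.73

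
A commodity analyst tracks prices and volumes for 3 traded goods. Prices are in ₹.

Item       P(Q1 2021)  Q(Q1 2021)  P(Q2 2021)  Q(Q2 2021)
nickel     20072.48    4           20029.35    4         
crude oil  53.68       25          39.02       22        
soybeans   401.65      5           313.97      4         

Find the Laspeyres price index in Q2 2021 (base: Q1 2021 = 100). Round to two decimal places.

Laspeyres price index uses base-period quantities as weights.
ΣP(Q2 2021)·Q(Q1 2021) = 20029.35×4 + 39.02×25 + 313.97×5 = 80117.4 + 975.5 + 1569.85 = 82662.75
ΣP(Q1 2021)·Q(Q1 2021) = 20072.48×4 + 53.68×25 + 401.65×5 = 80289.92 + 1342 + 2008.25 = 83640.17
Index = 82662.75 / 83640.17 × 100 = 98.8314

98.83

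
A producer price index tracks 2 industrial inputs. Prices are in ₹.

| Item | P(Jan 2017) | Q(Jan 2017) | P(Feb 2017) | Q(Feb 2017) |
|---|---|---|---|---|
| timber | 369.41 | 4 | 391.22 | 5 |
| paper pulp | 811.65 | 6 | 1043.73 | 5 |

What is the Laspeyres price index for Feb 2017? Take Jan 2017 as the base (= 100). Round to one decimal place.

Laspeyres price index uses base-period quantities as weights.
ΣP(Feb 2017)·Q(Jan 2017) = 391.22×4 + 1043.73×6 = 1564.88 + 6262.38 = 7827.26
ΣP(Jan 2017)·Q(Jan 2017) = 369.41×4 + 811.65×6 = 1477.64 + 4869.9 = 6347.54
Index = 7827.26 / 6347.54 × 100 = 123.3117

123.3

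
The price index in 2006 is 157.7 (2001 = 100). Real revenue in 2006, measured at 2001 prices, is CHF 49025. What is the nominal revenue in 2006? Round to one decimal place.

77312.4

Nominal = Real × (Index/100) = 49025 × (157.7/100)
        = 49025 × 1.577 = 77312.4250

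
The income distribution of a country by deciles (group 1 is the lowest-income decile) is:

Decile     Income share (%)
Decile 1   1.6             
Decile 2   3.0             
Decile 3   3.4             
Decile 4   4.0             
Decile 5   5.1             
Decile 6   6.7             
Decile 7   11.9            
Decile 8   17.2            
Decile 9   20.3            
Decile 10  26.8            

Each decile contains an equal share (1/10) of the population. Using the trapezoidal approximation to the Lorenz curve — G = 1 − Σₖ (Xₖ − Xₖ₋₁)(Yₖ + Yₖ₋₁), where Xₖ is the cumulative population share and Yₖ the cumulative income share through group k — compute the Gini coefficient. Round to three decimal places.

0.442

Cumulative income shares Yₖ: 0.0160, 0.0460, 0.0800, 0.1200, 0.1710, 0.2380, 0.3570, 0.5290, 0.7320, 1.0000
Σ (Xₖ−Xₖ₋₁)(Yₖ+Yₖ₋₁) = (1/10)(0.0160+0.0000) + (1/10)(0.0460+0.0160) + (1/10)(0.0800+0.0460) + (1/10)(0.1200+0.0800) + (1/10)(0.1710+0.1200) + (1/10)(0.2380+0.1710) + (1/10)(0.3570+0.2380) + (1/10)(0.5290+0.3570) + (1/10)(0.7320+0.5290) + (1/10)(1.0000+0.7320)
  = 0.0016 + 0.0062 + 0.0126 + 0.0200 + 0.0291 + 0.0409 + 0.0595 + 0.0886 + 0.1261 + 0.1732 = 0.5578
G = 1 − 0.5578 = 0.4422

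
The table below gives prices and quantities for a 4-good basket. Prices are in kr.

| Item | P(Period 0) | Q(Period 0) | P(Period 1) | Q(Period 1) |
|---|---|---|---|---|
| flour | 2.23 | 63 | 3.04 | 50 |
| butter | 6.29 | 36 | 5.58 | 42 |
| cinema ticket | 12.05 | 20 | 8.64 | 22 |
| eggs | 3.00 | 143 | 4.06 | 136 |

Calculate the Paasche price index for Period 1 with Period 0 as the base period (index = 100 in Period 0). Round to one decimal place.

107.6

Paasche price index uses current-period quantities as weights.
ΣP(Period 1)·Q(Period 1) = 3.04×50 + 5.58×42 + 8.64×22 + 4.06×136 = 152 + 234.36 + 190.08 + 552.16 = 1128.6
ΣP(Period 0)·Q(Period 1) = 2.23×50 + 6.29×42 + 12.05×22 + 3.00×136 = 111.5 + 264.18 + 265.1 + 408 = 1048.78
Index = 1128.6 / 1048.78 × 100 = 107.6107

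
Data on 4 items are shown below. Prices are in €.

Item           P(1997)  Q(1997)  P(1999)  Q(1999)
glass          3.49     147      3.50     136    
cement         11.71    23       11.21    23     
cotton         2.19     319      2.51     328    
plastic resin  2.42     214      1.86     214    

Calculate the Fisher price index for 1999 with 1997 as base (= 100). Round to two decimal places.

Laspeyres component (base-period weights):
ΣP(1999)Q(1997) = 3.50×147 + 11.21×23 + 2.51×319 + 1.86×214 = 514.5 + 257.83 + 800.69 + 398.04 = 1971.06
ΣP(1997)Q(1997) = 3.49×147 + 11.71×23 + 2.19×319 + 2.42×214 = 513.03 + 269.33 + 698.61 + 517.88 = 1998.85
L = 1971.06 / 1998.85 × 100 = 98.6097
Paasche component (current-period weights):
ΣP(1999)Q(1999) = 3.50×136 + 11.21×23 + 2.51×328 + 1.86×214 = 476 + 257.83 + 823.28 + 398.04 = 1955.15
ΣP(1997)Q(1999) = 3.49×136 + 11.71×23 + 2.19×328 + 2.42×214 = 474.64 + 269.33 + 718.32 + 517.88 = 1980.17
P = 1955.15 / 1980.17 × 100 = 98.7365
Fisher = √(L × P) = √(98.6097 × 98.7365) = 98.6731

98.67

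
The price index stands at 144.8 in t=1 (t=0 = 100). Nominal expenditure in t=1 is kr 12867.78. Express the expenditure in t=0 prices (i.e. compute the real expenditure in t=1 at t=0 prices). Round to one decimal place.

Real = Nominal ÷ (Index/100) = 12867.78 ÷ (144.8/100)
     = 12867.78 ÷ 1.448 = 8886.5884

8886.6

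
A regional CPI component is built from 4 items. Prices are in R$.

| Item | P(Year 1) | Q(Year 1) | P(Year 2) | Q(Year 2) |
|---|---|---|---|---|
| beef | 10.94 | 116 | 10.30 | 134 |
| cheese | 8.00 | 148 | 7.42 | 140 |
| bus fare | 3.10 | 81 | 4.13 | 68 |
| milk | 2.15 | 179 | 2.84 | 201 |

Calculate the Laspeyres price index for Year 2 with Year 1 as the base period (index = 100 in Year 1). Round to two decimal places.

Laspeyres price index uses base-period quantities as weights.
ΣP(Year 2)·Q(Year 1) = 10.30×116 + 7.42×148 + 4.13×81 + 2.84×179 = 1194.8 + 1098.16 + 334.53 + 508.36 = 3135.85
ΣP(Year 1)·Q(Year 1) = 10.94×116 + 8.00×148 + 3.10×81 + 2.15×179 = 1269.04 + 1184 + 251.1 + 384.85 = 3088.99
Index = 3135.85 / 3088.99 × 100 = 101.5170

101.52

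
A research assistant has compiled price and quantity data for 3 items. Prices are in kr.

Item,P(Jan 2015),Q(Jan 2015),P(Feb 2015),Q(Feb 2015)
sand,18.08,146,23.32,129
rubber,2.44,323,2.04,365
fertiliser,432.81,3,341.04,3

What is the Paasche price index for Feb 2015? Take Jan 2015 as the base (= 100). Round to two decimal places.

Paasche price index uses current-period quantities as weights.
ΣP(Feb 2015)·Q(Feb 2015) = 23.32×129 + 2.04×365 + 341.04×3 = 3008.28 + 744.6 + 1023.12 = 4776
ΣP(Jan 2015)·Q(Feb 2015) = 18.08×129 + 2.44×365 + 432.81×3 = 2332.32 + 890.6 + 1298.43 = 4521.35
Index = 4776 / 4521.35 × 100 = 105.6322

105.63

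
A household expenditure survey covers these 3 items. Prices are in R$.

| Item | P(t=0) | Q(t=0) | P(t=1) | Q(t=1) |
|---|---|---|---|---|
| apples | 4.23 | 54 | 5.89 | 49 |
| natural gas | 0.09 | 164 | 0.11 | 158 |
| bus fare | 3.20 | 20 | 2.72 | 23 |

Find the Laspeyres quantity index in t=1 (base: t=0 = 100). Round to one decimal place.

96.1

Laspeyres quantity index uses base-period prices as weights.
ΣP(t=0)·Q(t=1) = 4.23×49 + 0.09×158 + 3.20×23 = 207.27 + 14.22 + 73.6 = 295.09
ΣP(t=0)·Q(t=0) = 4.23×54 + 0.09×164 + 3.20×20 = 228.42 + 14.76 + 64 = 307.18
Index = 295.09 / 307.18 × 100 = 96.0642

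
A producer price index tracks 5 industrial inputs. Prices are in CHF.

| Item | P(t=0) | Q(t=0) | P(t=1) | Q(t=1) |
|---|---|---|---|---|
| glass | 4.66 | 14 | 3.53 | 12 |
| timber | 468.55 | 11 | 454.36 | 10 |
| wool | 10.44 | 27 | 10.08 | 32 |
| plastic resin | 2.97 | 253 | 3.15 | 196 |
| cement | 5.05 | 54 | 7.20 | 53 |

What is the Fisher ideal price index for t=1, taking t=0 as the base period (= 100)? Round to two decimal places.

Laspeyres component (base-period weights):
ΣP(t=1)Q(t=0) = 3.53×14 + 454.36×11 + 10.08×27 + 3.15×253 + 7.20×54 = 49.42 + 4997.96 + 272.16 + 796.95 + 388.8 = 6505.29
ΣP(t=0)Q(t=0) = 4.66×14 + 468.55×11 + 10.44×27 + 2.97×253 + 5.05×54 = 65.24 + 5154.05 + 281.88 + 751.41 + 272.7 = 6525.28
L = 6505.29 / 6525.28 × 100 = 99.6937
Paasche component (current-period weights):
ΣP(t=1)Q(t=1) = 3.53×12 + 454.36×10 + 10.08×32 + 3.15×196 + 7.20×53 = 42.36 + 4543.6 + 322.56 + 617.4 + 381.6 = 5907.52
ΣP(t=0)Q(t=1) = 4.66×12 + 468.55×10 + 10.44×32 + 2.97×196 + 5.05×53 = 55.92 + 4685.5 + 334.08 + 582.12 + 267.65 = 5925.27
P = 5907.52 / 5925.27 × 100 = 99.7004
Fisher = √(L × P) = √(99.6937 × 99.7004) = 99.6970

99.70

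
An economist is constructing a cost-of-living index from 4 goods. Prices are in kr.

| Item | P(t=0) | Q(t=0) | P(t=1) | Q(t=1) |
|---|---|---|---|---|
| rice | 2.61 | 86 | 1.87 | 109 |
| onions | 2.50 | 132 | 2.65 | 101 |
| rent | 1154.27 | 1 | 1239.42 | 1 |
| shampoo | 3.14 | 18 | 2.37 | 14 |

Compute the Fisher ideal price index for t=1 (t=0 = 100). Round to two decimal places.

101.03

Laspeyres component (base-period weights):
ΣP(t=1)Q(t=0) = 1.87×86 + 2.65×132 + 1239.42×1 + 2.37×18 = 160.82 + 349.8 + 1239.42 + 42.66 = 1792.7
ΣP(t=0)Q(t=0) = 2.61×86 + 2.50×132 + 1154.27×1 + 3.14×18 = 224.46 + 330 + 1154.27 + 56.52 = 1765.25
L = 1792.7 / 1765.25 × 100 = 101.5550
Paasche component (current-period weights):
ΣP(t=1)Q(t=1) = 1.87×109 + 2.65×101 + 1239.42×1 + 2.37×14 = 203.83 + 267.65 + 1239.42 + 33.18 = 1744.08
ΣP(t=0)Q(t=1) = 2.61×109 + 2.50×101 + 1154.27×1 + 3.14×14 = 284.49 + 252.5 + 1154.27 + 43.96 = 1735.22
P = 1744.08 / 1735.22 × 100 = 100.5106
Fisher = √(L × P) = √(101.5550 × 100.5106) = 101.0315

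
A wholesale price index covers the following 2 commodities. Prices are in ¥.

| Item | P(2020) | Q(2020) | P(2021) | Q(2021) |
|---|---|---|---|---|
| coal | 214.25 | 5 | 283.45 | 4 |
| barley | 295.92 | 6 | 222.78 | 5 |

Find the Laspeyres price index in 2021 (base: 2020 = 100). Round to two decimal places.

96.74

Laspeyres price index uses base-period quantities as weights.
ΣP(2021)·Q(2020) = 283.45×5 + 222.78×6 = 1417.25 + 1336.68 = 2753.93
ΣP(2020)·Q(2020) = 214.25×5 + 295.92×6 = 1071.25 + 1775.52 = 2846.77
Index = 2753.93 / 2846.77 × 100 = 96.7388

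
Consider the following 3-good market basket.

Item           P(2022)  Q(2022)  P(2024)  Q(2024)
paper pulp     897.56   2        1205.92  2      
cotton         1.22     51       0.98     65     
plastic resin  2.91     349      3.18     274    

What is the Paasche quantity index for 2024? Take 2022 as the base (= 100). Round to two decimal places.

Paasche quantity index uses current-period prices as weights.
ΣP(2024)·Q(2024) = 1205.92×2 + 0.98×65 + 3.18×274 = 2411.84 + 63.7 + 871.32 = 3346.86
ΣP(2024)·Q(2022) = 1205.92×2 + 0.98×51 + 3.18×349 = 2411.84 + 49.98 + 1109.82 = 3571.64
Index = 3346.86 / 3571.64 × 100 = 93.7065

93.71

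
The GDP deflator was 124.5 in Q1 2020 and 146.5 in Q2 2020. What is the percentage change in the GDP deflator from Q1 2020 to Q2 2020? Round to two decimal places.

17.67%

Change = (146.5 − 124.5) / 124.5 × 100
       = 22.0 / 124.5 × 100 = 17.6707%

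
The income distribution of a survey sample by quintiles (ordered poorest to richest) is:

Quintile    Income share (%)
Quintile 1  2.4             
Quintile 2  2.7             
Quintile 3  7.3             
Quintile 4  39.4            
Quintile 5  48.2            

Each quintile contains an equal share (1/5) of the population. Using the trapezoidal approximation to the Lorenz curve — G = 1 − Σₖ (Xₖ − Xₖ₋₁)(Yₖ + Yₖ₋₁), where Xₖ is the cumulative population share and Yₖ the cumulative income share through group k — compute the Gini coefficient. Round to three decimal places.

0.513

Cumulative income shares Yₖ: 0.0240, 0.0510, 0.1240, 0.5180, 1.0000
Σ (Xₖ−Xₖ₋₁)(Yₖ+Yₖ₋₁) = (1/5)(0.0240+0.0000) + (1/5)(0.0510+0.0240) + (1/5)(0.1240+0.0510) + (1/5)(0.5180+0.1240) + (1/5)(1.0000+0.5180)
  = 0.0048 + 0.0150 + 0.0350 + 0.1284 + 0.3036 = 0.4868
G = 1 − 0.4868 = 0.5132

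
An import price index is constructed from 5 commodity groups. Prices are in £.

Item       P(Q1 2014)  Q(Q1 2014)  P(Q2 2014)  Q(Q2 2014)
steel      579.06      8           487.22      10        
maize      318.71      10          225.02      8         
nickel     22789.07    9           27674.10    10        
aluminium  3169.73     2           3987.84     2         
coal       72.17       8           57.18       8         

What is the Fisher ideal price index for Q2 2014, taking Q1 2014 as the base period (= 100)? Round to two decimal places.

Laspeyres component (base-period weights):
ΣP(Q2 2014)Q(Q1 2014) = 487.22×8 + 225.02×10 + 27674.10×9 + 3987.84×2 + 57.18×8 = 3897.76 + 2250.2 + 249066.9 + 7975.68 + 457.44 = 263647.98
ΣP(Q1 2014)Q(Q1 2014) = 579.06×8 + 318.71×10 + 22789.07×9 + 3169.73×2 + 72.17×8 = 4632.48 + 3187.1 + 205101.63 + 6339.46 + 577.36 = 219838.03
L = 263647.98 / 219838.03 × 100 = 119.9283
Paasche component (current-period weights):
ΣP(Q2 2014)Q(Q2 2014) = 487.22×10 + 225.02×8 + 27674.10×10 + 3987.84×2 + 57.18×8 = 4872.2 + 1800.16 + 276741 + 7975.68 + 457.44 = 291846.48
ΣP(Q1 2014)Q(Q2 2014) = 579.06×10 + 318.71×8 + 22789.07×10 + 3169.73×2 + 72.17×8 = 5790.6 + 2549.68 + 227890.7 + 6339.46 + 577.36 = 243147.8
P = 291846.48 / 243147.8 × 100 = 120.0284
Fisher = √(L × P) = √(119.9283 × 120.0284) = 119.9783

119.98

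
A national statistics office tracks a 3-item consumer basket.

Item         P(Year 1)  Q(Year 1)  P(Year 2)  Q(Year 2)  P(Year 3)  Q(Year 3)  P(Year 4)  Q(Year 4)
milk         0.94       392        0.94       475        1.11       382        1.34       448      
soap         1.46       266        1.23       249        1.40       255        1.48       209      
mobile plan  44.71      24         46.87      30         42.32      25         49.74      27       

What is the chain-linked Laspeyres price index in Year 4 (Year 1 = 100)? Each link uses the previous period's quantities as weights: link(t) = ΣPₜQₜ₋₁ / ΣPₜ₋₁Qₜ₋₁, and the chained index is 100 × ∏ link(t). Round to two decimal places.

Link Year 1→Year 2:
ΣP(Year 2)Q(Year 1) = 0.94×392 + 1.23×266 + 46.87×24 = 368.48 + 327.18 + 1124.88 = 1820.54
ΣP(Year 1)Q(Year 1) = 0.94×392 + 1.46×266 + 44.71×24 = 368.48 + 388.36 + 1073.04 = 1829.88
link = 1820.54/1829.88 = 0.994896
Link Year 2→Year 3:
ΣP(Year 3)Q(Year 2) = 1.11×475 + 1.40×249 + 42.32×30 = 527.25 + 348.6 + 1269.6 = 2145.45
ΣP(Year 2)Q(Year 2) = 0.94×475 + 1.23×249 + 46.87×30 = 446.5 + 306.27 + 1406.1 = 2158.87
link = 2145.45/2158.87 = 0.993784
Link Year 3→Year 4:
ΣP(Year 4)Q(Year 3) = 1.34×382 + 1.48×255 + 49.74×25 = 511.88 + 377.4 + 1243.5 = 2132.78
ΣP(Year 3)Q(Year 3) = 1.11×382 + 1.40×255 + 42.32×25 = 424.02 + 357 + 1058 = 1839.02
link = 2132.78/1839.02 = 1.159737
Chained index = 100 × 0.994896 × 0.993784 × 1.159737 = 114.6645

114.66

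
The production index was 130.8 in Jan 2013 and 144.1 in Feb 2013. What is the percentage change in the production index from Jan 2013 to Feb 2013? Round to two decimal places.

10.17%

Change = (144.1 − 130.8) / 130.8 × 100
       = 13.3 / 130.8 × 100 = 10.1682%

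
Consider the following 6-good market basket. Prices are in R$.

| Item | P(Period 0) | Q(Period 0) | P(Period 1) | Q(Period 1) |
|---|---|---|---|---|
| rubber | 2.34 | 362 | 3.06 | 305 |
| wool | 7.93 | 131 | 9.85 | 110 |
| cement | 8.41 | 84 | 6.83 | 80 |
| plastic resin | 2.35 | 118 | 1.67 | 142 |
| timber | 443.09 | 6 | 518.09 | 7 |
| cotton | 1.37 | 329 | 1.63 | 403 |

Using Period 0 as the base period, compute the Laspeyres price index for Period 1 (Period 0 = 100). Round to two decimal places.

113.96

Laspeyres price index uses base-period quantities as weights.
ΣP(Period 1)·Q(Period 0) = 3.06×362 + 9.85×131 + 6.83×84 + 1.67×118 + 518.09×6 + 1.63×329 = 1107.72 + 1290.35 + 573.72 + 197.06 + 3108.54 + 536.27 = 6813.66
ΣP(Period 0)·Q(Period 0) = 2.34×362 + 7.93×131 + 8.41×84 + 2.35×118 + 443.09×6 + 1.37×329 = 847.08 + 1038.83 + 706.44 + 277.3 + 2658.54 + 450.73 = 5978.92
Index = 6813.66 / 5978.92 × 100 = 113.9614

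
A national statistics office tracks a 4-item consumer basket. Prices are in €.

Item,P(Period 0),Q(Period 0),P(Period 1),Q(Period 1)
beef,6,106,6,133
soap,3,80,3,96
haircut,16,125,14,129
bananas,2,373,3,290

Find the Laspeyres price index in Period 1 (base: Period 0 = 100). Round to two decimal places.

103.40

Laspeyres price index uses base-period quantities as weights.
ΣP(Period 1)·Q(Period 0) = 6×106 + 3×80 + 14×125 + 3×373 = 636 + 240 + 1750 + 1119 = 3745
ΣP(Period 0)·Q(Period 0) = 6×106 + 3×80 + 16×125 + 2×373 = 636 + 240 + 2000 + 746 = 3622
Index = 3745 / 3622 × 100 = 103.3959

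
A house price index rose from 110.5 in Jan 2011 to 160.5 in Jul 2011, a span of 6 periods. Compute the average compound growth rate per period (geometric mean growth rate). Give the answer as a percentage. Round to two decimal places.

Growth factor = (160.5/110.5)^(1/6) = (1.452489)^(1/6) = 1.064189
Growth rate = 1.064189 − 1 = 0.064189 = 6.4189%

6.42%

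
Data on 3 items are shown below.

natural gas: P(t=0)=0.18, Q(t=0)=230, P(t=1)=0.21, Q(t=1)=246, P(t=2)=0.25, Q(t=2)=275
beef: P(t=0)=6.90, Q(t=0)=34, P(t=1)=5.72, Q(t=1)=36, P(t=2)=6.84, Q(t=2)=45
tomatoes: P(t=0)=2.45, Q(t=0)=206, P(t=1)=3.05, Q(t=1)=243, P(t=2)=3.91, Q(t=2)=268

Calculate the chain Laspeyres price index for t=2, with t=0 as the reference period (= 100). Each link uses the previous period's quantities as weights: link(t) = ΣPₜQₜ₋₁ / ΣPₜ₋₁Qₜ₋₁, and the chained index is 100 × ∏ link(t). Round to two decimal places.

Link t=0→t=1:
ΣP(t=1)Q(t=0) = 0.21×230 + 5.72×34 + 3.05×206 = 48.3 + 194.48 + 628.3 = 871.08
ΣP(t=0)Q(t=0) = 0.18×230 + 6.90×34 + 2.45×206 = 41.4 + 234.6 + 504.7 = 780.7
link = 871.08/780.7 = 1.115768
Link t=1→t=2:
ΣP(t=2)Q(t=1) = 0.25×246 + 6.84×36 + 3.91×243 = 61.5 + 246.24 + 950.13 = 1257.87
ΣP(t=1)Q(t=1) = 0.21×246 + 5.72×36 + 3.05×243 = 51.66 + 205.92 + 741.15 = 998.73
link = 1257.87/998.73 = 1.259470
Chained index = 100 × 1.115768 × 1.259470 = 140.5276

140.53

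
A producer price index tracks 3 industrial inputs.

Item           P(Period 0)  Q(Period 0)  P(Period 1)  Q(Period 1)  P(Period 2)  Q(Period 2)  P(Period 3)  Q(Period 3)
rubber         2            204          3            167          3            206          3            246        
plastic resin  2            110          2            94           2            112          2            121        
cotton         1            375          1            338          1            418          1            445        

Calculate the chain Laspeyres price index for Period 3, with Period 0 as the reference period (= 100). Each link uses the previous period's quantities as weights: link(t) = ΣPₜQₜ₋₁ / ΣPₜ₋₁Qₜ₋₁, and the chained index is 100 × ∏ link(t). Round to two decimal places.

120.34

Link Period 0→Period 1:
ΣP(Period 1)Q(Period 0) = 3×204 + 2×110 + 1×375 = 612 + 220 + 375 = 1207
ΣP(Period 0)Q(Period 0) = 2×204 + 2×110 + 1×375 = 408 + 220 + 375 = 1003
link = 1207/1003 = 1.203390
Link Period 1→Period 2:
ΣP(Period 2)Q(Period 1) = 3×167 + 2×94 + 1×338 = 501 + 188 + 338 = 1027
ΣP(Period 1)Q(Period 1) = 3×167 + 2×94 + 1×338 = 501 + 188 + 338 = 1027
link = 1027/1027 = 1.000000
Link Period 2→Period 3:
ΣP(Period 3)Q(Period 2) = 3×206 + 2×112 + 1×418 = 618 + 224 + 418 = 1260
ΣP(Period 2)Q(Period 2) = 3×206 + 2×112 + 1×418 = 618 + 224 + 418 = 1260
link = 1260/1260 = 1.000000
Chained index = 100 × 1.203390 × 1.000000 × 1.000000 = 120.3390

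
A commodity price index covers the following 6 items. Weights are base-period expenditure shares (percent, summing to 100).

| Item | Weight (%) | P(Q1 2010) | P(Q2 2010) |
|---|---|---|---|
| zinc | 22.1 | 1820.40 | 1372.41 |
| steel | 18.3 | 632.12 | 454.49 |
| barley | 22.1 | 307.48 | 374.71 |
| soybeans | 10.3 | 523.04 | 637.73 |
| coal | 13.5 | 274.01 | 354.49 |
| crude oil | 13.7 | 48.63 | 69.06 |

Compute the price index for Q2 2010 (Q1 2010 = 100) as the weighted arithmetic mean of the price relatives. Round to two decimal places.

106.23

zinc: 22.1 × (1372.41/1820.40) = 22.1 × 0.753906 = 16.6613
steel: 18.3 × (454.49/632.12) = 18.3 × 0.718993 = 13.1576
barley: 22.1 × (374.71/307.48) = 22.1 × 1.218648 = 26.9321
soybeans: 10.3 × (637.73/523.04) = 10.3 × 1.219276 = 12.5585
coal: 13.5 × (354.49/274.01) = 13.5 × 1.293712 = 17.4651
crude oil: 13.7 × (69.06/48.63) = 13.7 × 1.420111 = 19.4555
Index = Σ wᵢ·(p₁ᵢ/p₀ᵢ) = 16.6613 + 13.1576 + 26.9321 + 12.5585 + 17.4651 + 19.4555 = 106.2302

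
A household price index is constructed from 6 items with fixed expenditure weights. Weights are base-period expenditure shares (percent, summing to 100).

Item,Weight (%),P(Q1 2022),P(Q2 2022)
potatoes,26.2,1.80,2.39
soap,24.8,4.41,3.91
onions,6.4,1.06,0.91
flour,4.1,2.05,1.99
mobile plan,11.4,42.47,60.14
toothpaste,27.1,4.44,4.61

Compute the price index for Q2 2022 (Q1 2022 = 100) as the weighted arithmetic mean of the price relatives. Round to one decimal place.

110.5

potatoes: 26.2 × (2.39/1.80) = 26.2 × 1.327778 = 34.7878
soap: 24.8 × (3.91/4.41) = 24.8 × 0.886621 = 21.9882
onions: 6.4 × (0.91/1.06) = 6.4 × 0.858491 = 5.4943
flour: 4.1 × (1.99/2.05) = 4.1 × 0.970732 = 3.9800
mobile plan: 11.4 × (60.14/42.47) = 11.4 × 1.416058 = 16.1431
toothpaste: 27.1 × (4.61/4.44) = 27.1 × 1.038288 = 28.1376
Index = Σ wᵢ·(p₁ᵢ/p₀ᵢ) = 34.7878 + 21.9882 + 5.4943 + 3.9800 + 16.1431 + 28.1376 = 110.5310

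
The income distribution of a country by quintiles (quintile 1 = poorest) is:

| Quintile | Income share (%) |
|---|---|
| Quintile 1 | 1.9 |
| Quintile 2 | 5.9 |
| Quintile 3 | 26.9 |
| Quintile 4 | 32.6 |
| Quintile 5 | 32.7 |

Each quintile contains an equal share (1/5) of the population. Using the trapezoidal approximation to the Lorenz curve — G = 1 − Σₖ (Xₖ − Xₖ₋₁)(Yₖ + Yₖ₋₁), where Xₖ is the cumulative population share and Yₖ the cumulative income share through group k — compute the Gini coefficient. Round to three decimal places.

0.353

Cumulative income shares Yₖ: 0.0190, 0.0780, 0.3470, 0.6730, 1.0000
Σ (Xₖ−Xₖ₋₁)(Yₖ+Yₖ₋₁) = (1/5)(0.0190+0.0000) + (1/5)(0.0780+0.0190) + (1/5)(0.3470+0.0780) + (1/5)(0.6730+0.3470) + (1/5)(1.0000+0.6730)
  = 0.0038 + 0.0194 + 0.0850 + 0.2040 + 0.3346 = 0.6468
G = 1 − 0.6468 = 0.3532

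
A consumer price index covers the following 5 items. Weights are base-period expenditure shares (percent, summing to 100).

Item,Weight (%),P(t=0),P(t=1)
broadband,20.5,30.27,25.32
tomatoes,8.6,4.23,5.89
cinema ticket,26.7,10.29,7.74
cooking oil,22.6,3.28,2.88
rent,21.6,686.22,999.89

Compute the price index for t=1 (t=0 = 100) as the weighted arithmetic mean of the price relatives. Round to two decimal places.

broadband: 20.5 × (25.32/30.27) = 20.5 × 0.836472 = 17.1477
tomatoes: 8.6 × (5.89/4.23) = 8.6 × 1.392435 = 11.9749
cinema ticket: 26.7 × (7.74/10.29) = 26.7 × 0.752187 = 20.0834
cooking oil: 22.6 × (2.88/3.28) = 22.6 × 0.878049 = 19.8439
rent: 21.6 × (999.89/686.22) = 21.6 × 1.457098 = 31.4733
Index = Σ wᵢ·(p₁ᵢ/p₀ᵢ) = 17.1477 + 11.9749 + 20.0834 + 19.8439 + 31.4733 = 100.5232

100.52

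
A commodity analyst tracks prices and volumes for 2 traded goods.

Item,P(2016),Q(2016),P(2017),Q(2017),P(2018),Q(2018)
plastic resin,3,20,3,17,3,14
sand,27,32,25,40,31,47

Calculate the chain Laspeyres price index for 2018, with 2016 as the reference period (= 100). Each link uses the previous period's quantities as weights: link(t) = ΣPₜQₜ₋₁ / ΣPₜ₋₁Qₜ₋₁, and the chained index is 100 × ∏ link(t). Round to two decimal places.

Link 2016→2017:
ΣP(2017)Q(2016) = 3×20 + 25×32 = 60 + 800 = 860
ΣP(2016)Q(2016) = 3×20 + 27×32 = 60 + 864 = 924
link = 860/924 = 0.930736
Link 2017→2018:
ΣP(2018)Q(2017) = 3×17 + 31×40 = 51 + 1240 = 1291
ΣP(2017)Q(2017) = 3×17 + 25×40 = 51 + 1000 = 1051
link = 1291/1051 = 1.228354
Chained index = 100 × 0.930736 × 1.228354 = 114.3273

114.33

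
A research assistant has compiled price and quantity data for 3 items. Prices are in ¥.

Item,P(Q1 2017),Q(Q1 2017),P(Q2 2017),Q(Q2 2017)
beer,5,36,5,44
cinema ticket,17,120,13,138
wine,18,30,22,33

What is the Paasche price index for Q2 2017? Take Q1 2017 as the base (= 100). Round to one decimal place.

Paasche price index uses current-period quantities as weights.
ΣP(Q2 2017)·Q(Q2 2017) = 5×44 + 13×138 + 22×33 = 220 + 1794 + 726 = 2740
ΣP(Q1 2017)·Q(Q2 2017) = 5×44 + 17×138 + 18×33 = 220 + 2346 + 594 = 3160
Index = 2740 / 3160 × 100 = 86.7089

86.7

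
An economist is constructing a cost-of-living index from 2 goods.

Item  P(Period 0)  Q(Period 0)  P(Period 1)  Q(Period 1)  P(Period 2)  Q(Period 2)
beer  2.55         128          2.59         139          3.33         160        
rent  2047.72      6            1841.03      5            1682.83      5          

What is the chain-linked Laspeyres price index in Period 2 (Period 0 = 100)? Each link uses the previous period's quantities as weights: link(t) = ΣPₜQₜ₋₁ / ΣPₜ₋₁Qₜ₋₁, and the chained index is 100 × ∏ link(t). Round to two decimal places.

83.72

Link Period 0→Period 1:
ΣP(Period 1)Q(Period 0) = 2.59×128 + 1841.03×6 = 331.52 + 11046.18 = 11377.7
ΣP(Period 0)Q(Period 0) = 2.55×128 + 2047.72×6 = 326.4 + 12286.32 = 12612.72
link = 11377.7/12612.72 = 0.902081
Link Period 1→Period 2:
ΣP(Period 2)Q(Period 1) = 3.33×139 + 1682.83×5 = 462.87 + 8414.15 = 8877.02
ΣP(Period 1)Q(Period 1) = 2.59×139 + 1841.03×5 = 360.01 + 9205.15 = 9565.16
link = 8877.02/9565.16 = 0.928058
Chained index = 100 × 0.902081 × 0.928058 = 83.7184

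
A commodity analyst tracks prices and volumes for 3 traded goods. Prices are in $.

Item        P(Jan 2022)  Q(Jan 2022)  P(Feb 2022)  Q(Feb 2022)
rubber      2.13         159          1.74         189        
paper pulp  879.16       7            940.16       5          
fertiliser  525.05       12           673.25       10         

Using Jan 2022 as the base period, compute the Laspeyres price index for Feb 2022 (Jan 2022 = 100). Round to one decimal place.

116.8

Laspeyres price index uses base-period quantities as weights.
ΣP(Feb 2022)·Q(Jan 2022) = 1.74×159 + 940.16×7 + 673.25×12 = 276.66 + 6581.12 + 8079 = 14936.78
ΣP(Jan 2022)·Q(Jan 2022) = 2.13×159 + 879.16×7 + 525.05×12 = 338.67 + 6154.12 + 6300.6 = 12793.39
Index = 14936.78 / 12793.39 × 100 = 116.7539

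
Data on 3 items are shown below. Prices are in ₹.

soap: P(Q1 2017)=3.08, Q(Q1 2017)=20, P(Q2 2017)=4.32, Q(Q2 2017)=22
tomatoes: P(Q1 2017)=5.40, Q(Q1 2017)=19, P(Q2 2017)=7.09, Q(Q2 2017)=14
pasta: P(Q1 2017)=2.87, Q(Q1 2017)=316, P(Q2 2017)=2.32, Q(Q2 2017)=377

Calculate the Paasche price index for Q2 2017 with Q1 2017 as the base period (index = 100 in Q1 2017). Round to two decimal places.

Paasche price index uses current-period quantities as weights.
ΣP(Q2 2017)·Q(Q2 2017) = 4.32×22 + 7.09×14 + 2.32×377 = 95.04 + 99.26 + 874.64 = 1068.94
ΣP(Q1 2017)·Q(Q2 2017) = 3.08×22 + 5.40×14 + 2.87×377 = 67.76 + 75.6 + 1081.99 = 1225.35
Index = 1068.94 / 1225.35 × 100 = 87.2355

87.24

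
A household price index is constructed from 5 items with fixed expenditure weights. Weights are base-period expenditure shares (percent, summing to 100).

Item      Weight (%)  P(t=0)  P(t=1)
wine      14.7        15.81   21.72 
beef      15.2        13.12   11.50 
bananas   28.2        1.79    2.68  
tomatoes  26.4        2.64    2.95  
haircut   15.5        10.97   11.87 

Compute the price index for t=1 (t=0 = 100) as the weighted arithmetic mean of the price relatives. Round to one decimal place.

122.0

wine: 14.7 × (21.72/15.81) = 14.7 × 1.373814 = 20.1951
beef: 15.2 × (11.50/13.12) = 15.2 × 0.876524 = 13.3232
bananas: 28.2 × (2.68/1.79) = 28.2 × 1.497207 = 42.2212
tomatoes: 26.4 × (2.95/2.64) = 26.4 × 1.117424 = 29.5000
haircut: 15.5 × (11.87/10.97) = 15.5 × 1.082042 = 16.7716
Index = Σ wᵢ·(p₁ᵢ/p₀ᵢ) = 20.1951 + 13.3232 + 42.2212 + 29.5000 + 16.7716 = 122.0111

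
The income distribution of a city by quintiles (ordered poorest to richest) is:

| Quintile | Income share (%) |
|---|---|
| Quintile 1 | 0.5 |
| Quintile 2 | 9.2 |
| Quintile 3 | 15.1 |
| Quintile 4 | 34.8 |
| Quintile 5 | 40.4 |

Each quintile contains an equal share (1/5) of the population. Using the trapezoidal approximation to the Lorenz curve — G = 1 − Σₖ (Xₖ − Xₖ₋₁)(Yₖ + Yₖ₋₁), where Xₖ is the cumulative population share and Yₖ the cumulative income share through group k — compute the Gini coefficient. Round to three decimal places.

0.422

Cumulative income shares Yₖ: 0.0050, 0.0970, 0.2480, 0.5960, 1.0000
Σ (Xₖ−Xₖ₋₁)(Yₖ+Yₖ₋₁) = (1/5)(0.0050+0.0000) + (1/5)(0.0970+0.0050) + (1/5)(0.2480+0.0970) + (1/5)(0.5960+0.2480) + (1/5)(1.0000+0.5960)
  = 0.0010 + 0.0204 + 0.0690 + 0.1688 + 0.3192 = 0.5784
G = 1 − 0.5784 = 0.4216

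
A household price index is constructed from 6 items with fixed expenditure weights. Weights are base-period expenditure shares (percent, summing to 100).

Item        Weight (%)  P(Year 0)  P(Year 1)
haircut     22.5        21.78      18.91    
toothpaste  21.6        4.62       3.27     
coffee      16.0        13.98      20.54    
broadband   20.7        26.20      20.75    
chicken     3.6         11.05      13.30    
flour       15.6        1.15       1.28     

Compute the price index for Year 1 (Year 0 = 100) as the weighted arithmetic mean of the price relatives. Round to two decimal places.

haircut: 22.5 × (18.91/21.78) = 22.5 × 0.868228 = 19.5351
toothpaste: 21.6 × (3.27/4.62) = 21.6 × 0.707792 = 15.2883
coffee: 16.0 × (20.54/13.98) = 16.0 × 1.469242 = 23.5079
broadband: 20.7 × (20.75/26.20) = 20.7 × 0.791985 = 16.3941
chicken: 3.6 × (13.30/11.05) = 3.6 × 1.203620 = 4.3330
flour: 15.6 × (1.28/1.15) = 15.6 × 1.113043 = 17.3635
Index = Σ wᵢ·(p₁ᵢ/p₀ᵢ) = 19.5351 + 15.2883 + 23.5079 + 16.3941 + 4.3330 + 17.3635 = 96.4219

96.42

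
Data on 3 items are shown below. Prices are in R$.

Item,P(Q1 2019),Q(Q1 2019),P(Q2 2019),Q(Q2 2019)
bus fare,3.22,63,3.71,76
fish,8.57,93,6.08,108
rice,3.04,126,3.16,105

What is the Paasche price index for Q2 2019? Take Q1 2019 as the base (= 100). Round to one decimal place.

85.3

Paasche price index uses current-period quantities as weights.
ΣP(Q2 2019)·Q(Q2 2019) = 3.71×76 + 6.08×108 + 3.16×105 = 281.96 + 656.64 + 331.8 = 1270.4
ΣP(Q1 2019)·Q(Q2 2019) = 3.22×76 + 8.57×108 + 3.04×105 = 244.72 + 925.56 + 319.2 = 1489.48
Index = 1270.4 / 1489.48 × 100 = 85.2915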